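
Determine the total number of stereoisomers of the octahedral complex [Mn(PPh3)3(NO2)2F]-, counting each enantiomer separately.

In an octahedral complex each vertex has one trans partner and four cis neighbours.
The distinct arrangements are (3 in all): PPh3 mer, NO2 cis; PPh3 mer, NO2 trans; PPh3 fac, NO2 cis.
Each arrangement has an internal mirror plane or centre of symmetry, so none is chiral.

3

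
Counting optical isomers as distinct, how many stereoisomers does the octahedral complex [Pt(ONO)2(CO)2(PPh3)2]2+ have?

The distinct arrangements are (5 in all): ONO trans, CO trans, PPh3 trans; ONO cis, CO trans, PPh3 cis; ONO cis, CO cis, PPh3 trans; ONO cis, CO cis, PPh3 cis (chiral); ONO trans, CO cis, PPh3 cis.
One of these lacks any improper symmetry element and so occurs as an enantiomeric pair, giving 5 + 1 = 6 stereoisomers in total.

6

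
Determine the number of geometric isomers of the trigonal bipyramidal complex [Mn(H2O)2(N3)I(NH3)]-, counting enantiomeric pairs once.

7

Exhaustive case analysis gives 7 geometric isomers.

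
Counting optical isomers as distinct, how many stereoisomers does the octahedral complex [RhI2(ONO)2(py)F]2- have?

The distinct arrangements are (6 in all): I cis, ONO cis (3 arrangements, 2 chiral); I cis, ONO trans; I trans, ONO cis; I trans, ONO trans.
Of these, 2 lack any improper symmetry element and so occur as enantiomeric pairs, giving 6 + 2 = 8 stereoisomers in total.

8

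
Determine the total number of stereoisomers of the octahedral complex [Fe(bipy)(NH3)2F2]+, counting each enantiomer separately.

4

An octahedron has six vertices in three trans pairs; every non-trans pair is cis.
Each bipy is bidentate and must span two cis positions.
Systematic placement gives 3 geometric isomers: NH3 cis, F trans; NH3 cis, F cis (chiral); NH3 trans, F cis.
One of these lacks any improper symmetry element and so occurs as an enantiomeric pair, giving 3 + 1 = 4 stereoisomers in total.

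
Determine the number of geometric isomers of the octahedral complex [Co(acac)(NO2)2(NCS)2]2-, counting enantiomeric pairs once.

The six octahedral sites form three mutually perpendicular trans pairs.
Each acac is bidentate and must span two cis positions.
Systematic placement gives 3 geometric isomers: NO2 cis, NCS trans; NO2 cis, NCS cis (chiral); NO2 trans, NCS cis.

3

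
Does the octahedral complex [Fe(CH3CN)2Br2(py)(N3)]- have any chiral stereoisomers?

yes

An octahedron has six vertices in three trans pairs; every non-trans pair is cis.
The distinct arrangements are (6 in all): CH3CN trans, Br trans; CH3CN cis, Br trans; CH3CN cis, Br cis (3 arrangements, 2 chiral); CH3CN trans, Br cis.
Of these, 2 lack any improper symmetry element and so occur as enantiomeric pairs, giving 6 + 2 = 8 stereoisomers in total.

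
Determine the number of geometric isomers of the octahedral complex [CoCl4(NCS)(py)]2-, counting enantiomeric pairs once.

2

The distinct arrangements are (2 in all): NCS and py mutually trans; NCS and py mutually cis.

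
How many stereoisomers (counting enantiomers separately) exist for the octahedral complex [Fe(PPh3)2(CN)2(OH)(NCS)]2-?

8

An octahedron has six vertices in three trans pairs; every non-trans pair is cis.
There are 6 geometric isomers: PPh3 trans, CN trans; PPh3 cis, CN trans; PPh3 trans, CN cis; PPh3 cis, CN cis (3 arrangements, 2 chiral).
Of these, 2 lack any improper symmetry element and so occur as enantiomeric pairs, giving 6 + 2 = 8 stereoisomers in total.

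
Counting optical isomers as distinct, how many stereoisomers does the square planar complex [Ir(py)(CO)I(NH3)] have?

3

The distinct arrangements are (3 in all): (CO/NH3 trans, I/py trans); (CO/py trans, I/NH3 trans); (CO/I trans, NH3/py trans).
Each arrangement has an internal mirror plane or centre of symmetry, so none is chiral.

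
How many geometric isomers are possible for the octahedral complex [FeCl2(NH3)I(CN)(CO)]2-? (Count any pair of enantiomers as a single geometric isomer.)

Exhaustive case analysis gives 9 geometric isomers.

9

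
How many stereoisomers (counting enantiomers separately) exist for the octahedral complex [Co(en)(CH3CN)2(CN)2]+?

In an octahedral complex each vertex has one trans partner and four cis neighbours.
Each en is bidentate and must span two cis positions.
There are 3 geometric isomers: CH3CN trans, CN cis; CH3CN cis, CN cis (chiral); CH3CN cis, CN trans.
One of these lacks any improper symmetry element and so occurs as an enantiomeric pair, giving 3 + 1 = 4 stereoisomers in total.

4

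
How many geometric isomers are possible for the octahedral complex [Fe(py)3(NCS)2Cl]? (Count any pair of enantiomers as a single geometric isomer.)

3

There are 3 geometric isomers: py mer, NCS cis; py mer, NCS trans; py fac, NCS cis.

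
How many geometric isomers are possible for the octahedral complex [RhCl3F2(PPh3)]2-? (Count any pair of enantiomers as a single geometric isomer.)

3

In an octahedral complex each vertex has one trans partner and four cis neighbours.
Systematic placement gives 3 geometric isomers: Cl mer, F cis; Cl mer, F trans; Cl fac, F cis.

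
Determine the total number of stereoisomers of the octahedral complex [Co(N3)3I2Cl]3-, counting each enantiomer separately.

3

The six octahedral sites form three mutually perpendicular trans pairs.
Systematic placement gives 3 geometric isomers: N3 mer, I cis; N3 mer, I trans; N3 fac, I cis.
Each arrangement has an internal mirror plane or centre of symmetry, so none is chiral.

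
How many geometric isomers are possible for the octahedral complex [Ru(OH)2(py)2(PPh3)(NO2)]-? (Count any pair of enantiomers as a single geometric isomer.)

6

The six octahedral sites form three mutually perpendicular trans pairs.
Systematic placement gives 6 geometric isomers: OH cis, py trans; OH cis, py cis (3 arrangements, 2 chiral); OH trans, py trans; OH trans, py cis.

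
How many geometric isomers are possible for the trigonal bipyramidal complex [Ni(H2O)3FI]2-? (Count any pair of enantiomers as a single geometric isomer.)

4

In a trigonal bipyramid the two axial positions differ from the three equatorial ones.
There are 4 geometric isomers: F axial, I equatorial; F axial, I axial; F equatorial, I equatorial; F equatorial, I axial.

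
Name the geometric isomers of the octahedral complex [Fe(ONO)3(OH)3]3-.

There are 2 geometric isomers: ONO mer; ONO fac.

fac and mer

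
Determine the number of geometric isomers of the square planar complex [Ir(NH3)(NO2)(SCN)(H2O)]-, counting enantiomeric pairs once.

3

There are 3 geometric isomers: (H2O/NO2 trans, NH3/SCN trans); (H2O/SCN trans, NH3/NO2 trans); (H2O/NH3 trans, NO2/SCN trans).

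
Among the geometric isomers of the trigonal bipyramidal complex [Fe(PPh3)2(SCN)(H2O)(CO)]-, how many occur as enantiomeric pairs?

In a trigonal bipyramid the two axial positions differ from the three equatorial ones.
Systematic enumeration (placing each ligand type in turn and discarding arrangements equivalent by rotation or reflection) gives 7 geometric isomers.
Of these, 3 lack any improper symmetry element and so occur as enantiomeric pairs, giving 7 + 3 = 10 stereoisomers in total.

3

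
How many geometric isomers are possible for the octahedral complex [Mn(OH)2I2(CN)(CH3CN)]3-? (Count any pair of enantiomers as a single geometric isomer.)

In an octahedral complex each vertex has one trans partner and four cis neighbours.
Systematic placement gives 6 geometric isomers: OH trans, I trans; OH cis, I cis (3 arrangements, 2 chiral); OH trans, I cis; OH cis, I trans.

6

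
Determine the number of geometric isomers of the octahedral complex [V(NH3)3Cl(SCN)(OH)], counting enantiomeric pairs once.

Working through the distinct placements yields 4 geometric isomers: NH3 mer (3 arrangements); NH3 fac (chiral).

4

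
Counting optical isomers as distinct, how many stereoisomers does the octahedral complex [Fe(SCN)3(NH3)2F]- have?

3

An octahedron has six vertices in three trans pairs; every non-trans pair is cis.
The distinct arrangements are (3 in all): SCN mer, NH3 cis; SCN mer, NH3 trans; SCN fac, NH3 cis.
Each arrangement has an internal mirror plane or centre of symmetry, so none is chiral.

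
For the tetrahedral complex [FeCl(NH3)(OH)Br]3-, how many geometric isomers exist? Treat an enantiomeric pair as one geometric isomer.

1

All four vertices of a tetrahedron are equivalent and mutually adjacent, so cis/trans isomerism cannot arise.
Only one geometric arrangement is possible; it has no improper symmetry element, so it exists as a pair of enantiomers (2 stereoisomers).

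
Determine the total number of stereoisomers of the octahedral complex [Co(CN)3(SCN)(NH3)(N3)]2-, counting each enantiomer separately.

The six octahedral sites form three mutually perpendicular trans pairs.
Systematic placement gives 4 geometric isomers: CN mer (3 arrangements); CN fac (chiral).
One of these lacks any improper symmetry element and so occurs as an enantiomeric pair, giving 4 + 1 = 5 stereoisomers in total.

5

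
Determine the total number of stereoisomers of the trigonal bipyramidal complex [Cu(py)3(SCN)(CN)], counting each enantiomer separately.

4

There are 4 geometric isomers: SCN axial, CN axial; SCN equatorial, CN axial; SCN axial, CN equatorial; SCN equatorial, CN equatorial.
Each arrangement has an internal mirror plane or centre of symmetry, so none is chiral.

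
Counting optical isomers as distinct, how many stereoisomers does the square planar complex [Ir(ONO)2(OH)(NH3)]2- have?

2

Systematic placement gives 2 geometric isomers: ONO cis; ONO trans.
Each arrangement has an internal mirror plane or centre of symmetry, so none is chiral.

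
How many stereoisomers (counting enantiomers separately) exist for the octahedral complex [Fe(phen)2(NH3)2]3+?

3

The six octahedral sites form three mutually perpendicular trans pairs.
Each phen is bidentate and must span two cis positions.
Systematic placement gives 2 geometric isomers: NH3 trans; NH3 cis (chiral).
One of these lacks any improper symmetry element and so occurs as an enantiomeric pair, giving 2 + 1 = 3 stereoisomers in total.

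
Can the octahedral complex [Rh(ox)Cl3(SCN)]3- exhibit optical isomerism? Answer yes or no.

no

An octahedron has six vertices in three trans pairs; every non-trans pair is cis.
Each ox is bidentate and must span two cis positions.
There are 2 geometric isomers: Cl mer; Cl fac.
Each arrangement has an internal mirror plane or centre of symmetry, so none is chiral.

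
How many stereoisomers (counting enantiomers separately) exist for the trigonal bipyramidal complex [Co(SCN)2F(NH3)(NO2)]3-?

In a trigonal bipyramid the two axial positions differ from the three equatorial ones.
Systematic enumeration (placing each ligand type in turn and discarding arrangements equivalent by rotation or reflection) gives 7 geometric isomers.
Of these, 3 lack any improper symmetry element and so occur as enantiomeric pairs, giving 7 + 3 = 10 stereoisomers in total.

10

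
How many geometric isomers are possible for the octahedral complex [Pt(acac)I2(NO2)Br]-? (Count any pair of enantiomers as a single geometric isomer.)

4

The six octahedral sites form three mutually perpendicular trans pairs.
Each acac is bidentate and must span two cis positions.
Working through the distinct placements yields 4 geometric isomers: I cis (3 arrangements, 2 chiral); I trans.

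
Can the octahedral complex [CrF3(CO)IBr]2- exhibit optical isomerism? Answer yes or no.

In an octahedral complex each vertex has one trans partner and four cis neighbours.
The distinct arrangements are (4 in all): F mer (3 arrangements); F fac (chiral).
One of these lacks any improper symmetry element and so occurs as an enantiomeric pair, giving 4 + 1 = 5 stereoisomers in total.

yes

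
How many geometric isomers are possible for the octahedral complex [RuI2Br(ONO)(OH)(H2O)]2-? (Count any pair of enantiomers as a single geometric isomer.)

9

Systematic enumeration (placing each ligand type in turn and discarding arrangements equivalent by rotation or reflection) gives 9 geometric isomers.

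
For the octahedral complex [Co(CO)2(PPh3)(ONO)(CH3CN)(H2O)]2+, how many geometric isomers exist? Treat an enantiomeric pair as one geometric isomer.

Exhaustive case analysis gives 9 geometric isomers.

9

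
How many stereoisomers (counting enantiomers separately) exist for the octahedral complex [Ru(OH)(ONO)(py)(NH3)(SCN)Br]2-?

Systematic enumeration (placing each ligand type in turn and discarding arrangements equivalent by rotation or reflection) gives 15 geometric isomers.
Of these, 15 lack any improper symmetry element and so occur as enantiomeric pairs, giving 15 + 15 = 30 stereoisomers in total.

30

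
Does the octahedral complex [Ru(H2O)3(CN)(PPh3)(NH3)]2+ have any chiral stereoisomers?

yes

The six octahedral sites form three mutually perpendicular trans pairs.
The distinct arrangements are (4 in all): H2O mer (3 arrangements); H2O fac (chiral).
One of these lacks any improper symmetry element and so occurs as an enantiomeric pair, giving 4 + 1 = 5 stereoisomers in total.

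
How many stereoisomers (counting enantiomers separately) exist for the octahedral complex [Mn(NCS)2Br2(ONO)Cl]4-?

8

An octahedron has six vertices in three trans pairs; every non-trans pair is cis.
There are 6 geometric isomers: NCS cis, Br trans; NCS trans, Br trans; NCS cis, Br cis (3 arrangements, 2 chiral); NCS trans, Br cis.
Of these, 2 lack any improper symmetry element and so occur as enantiomeric pairs, giving 6 + 2 = 8 stereoisomers in total.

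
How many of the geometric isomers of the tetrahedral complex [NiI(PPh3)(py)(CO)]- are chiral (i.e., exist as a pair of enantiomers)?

1

All four vertices of a tetrahedron are equivalent and mutually adjacent, so cis/trans isomerism cannot arise.
Only one geometric arrangement is possible; it has no improper symmetry element, so it exists as a pair of enantiomers (2 stereoisomers).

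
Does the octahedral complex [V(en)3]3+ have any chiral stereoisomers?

yes

In an octahedral complex each vertex has one trans partner and four cis neighbours.
Each en is bidentate and must span two cis positions.
Only one geometric arrangement is possible; it has no improper symmetry element, so it exists as a pair of enantiomers (2 stereoisomers).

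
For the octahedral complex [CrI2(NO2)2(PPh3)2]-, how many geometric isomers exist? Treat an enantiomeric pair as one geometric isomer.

5

Systematic placement gives 5 geometric isomers: I trans, NO2 trans, PPh3 trans; I trans, NO2 cis, PPh3 cis; I cis, NO2 cis, PPh3 trans; I cis, NO2 cis, PPh3 cis (chiral); I cis, NO2 trans, PPh3 cis.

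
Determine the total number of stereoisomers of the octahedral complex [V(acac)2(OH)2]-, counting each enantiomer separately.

3

Each acac is bidentate and must span two cis positions.
Working through the distinct placements yields 2 geometric isomers: OH trans; OH cis (chiral).
One of these lacks any improper symmetry element and so occurs as an enantiomeric pair, giving 2 + 1 = 3 stereoisomers in total.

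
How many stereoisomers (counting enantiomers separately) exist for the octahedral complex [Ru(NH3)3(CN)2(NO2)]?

3

In an octahedral complex each vertex has one trans partner and four cis neighbours.
There are 3 geometric isomers: NH3 mer, CN trans; NH3 fac, CN cis; NH3 mer, CN cis.
Each arrangement has an internal mirror plane or centre of symmetry, so none is chiral.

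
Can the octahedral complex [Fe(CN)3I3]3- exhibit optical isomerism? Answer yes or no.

no

The six octahedral sites form three mutually perpendicular trans pairs.
Working through the distinct placements yields 2 geometric isomers: CN mer; CN fac.
Each arrangement has an internal mirror plane or centre of symmetry, so none is chiral.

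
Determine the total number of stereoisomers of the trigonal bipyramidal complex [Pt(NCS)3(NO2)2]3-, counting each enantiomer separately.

3

Working through the distinct placements yields 3 geometric isomers: NO2 both equatorial; NO2 one axial, one equatorial; NO2 both axial.
Each arrangement has an internal mirror plane or centre of symmetry, so none is chiral.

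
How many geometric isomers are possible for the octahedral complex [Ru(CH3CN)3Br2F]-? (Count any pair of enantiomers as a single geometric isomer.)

3

The six octahedral sites form three mutually perpendicular trans pairs.
There are 3 geometric isomers: CH3CN mer, Br trans; CH3CN fac, Br cis; CH3CN mer, Br cis.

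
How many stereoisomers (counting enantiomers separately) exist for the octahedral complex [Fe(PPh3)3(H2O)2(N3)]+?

3

In an octahedral complex each vertex has one trans partner and four cis neighbours.
Systematic placement gives 3 geometric isomers: PPh3 mer, H2O trans; PPh3 mer, H2O cis; PPh3 fac, H2O cis.
Each arrangement has an internal mirror plane or centre of symmetry, so none is chiral.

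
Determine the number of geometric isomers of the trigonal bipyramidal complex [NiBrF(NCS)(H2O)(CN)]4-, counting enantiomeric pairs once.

In a trigonal bipyramid the two axial positions differ from the three equatorial ones.
Exhaustive case analysis gives 10 geometric isomers.

10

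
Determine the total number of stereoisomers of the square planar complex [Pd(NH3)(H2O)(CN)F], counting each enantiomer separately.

3

A square has two trans pairs of vertices; adjacent vertices are cis.
Working through the distinct placements yields 3 geometric isomers: (CN/H2O trans, F/NH3 trans); (CN/NH3 trans, F/H2O trans); (CN/F trans, H2O/NH3 trans).
Each arrangement has an internal mirror plane or centre of symmetry, so none is chiral.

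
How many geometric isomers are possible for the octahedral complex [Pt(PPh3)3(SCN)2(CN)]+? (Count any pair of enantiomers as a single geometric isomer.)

3

An octahedron has six vertices in three trans pairs; every non-trans pair is cis.
Systematic placement gives 3 geometric isomers: PPh3 mer, SCN trans; PPh3 fac, SCN cis; PPh3 mer, SCN cis.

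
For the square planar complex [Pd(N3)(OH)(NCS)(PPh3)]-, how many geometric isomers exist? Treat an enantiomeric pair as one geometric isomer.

3

A square has two trans pairs of vertices; adjacent vertices are cis.
Working through the distinct placements yields 3 geometric isomers: (N3/OH trans, NCS/PPh3 trans); (N3/PPh3 trans, NCS/OH trans); (N3/NCS trans, OH/PPh3 trans).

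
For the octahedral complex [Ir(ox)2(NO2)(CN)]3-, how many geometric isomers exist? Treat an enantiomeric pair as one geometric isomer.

In an octahedral complex each vertex has one trans partner and four cis neighbours.
Each ox is bidentate and must span two cis positions.
The distinct arrangements are (2 in all): NO2 and CN mutually trans; NO2 and CN mutually cis (chiral).

2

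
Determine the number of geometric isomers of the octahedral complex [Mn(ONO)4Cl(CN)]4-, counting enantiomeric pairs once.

The distinct arrangements are (2 in all): Cl and CN mutually trans; Cl and CN mutually cis.

2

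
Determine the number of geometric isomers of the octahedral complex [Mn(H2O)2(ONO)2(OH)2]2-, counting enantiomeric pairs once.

An octahedron has six vertices in three trans pairs; every non-trans pair is cis.
The distinct arrangements are (5 in all): H2O trans, ONO trans, OH trans; H2O trans, ONO cis, OH cis; H2O cis, ONO trans, OH cis; H2O cis, ONO cis, OH cis (chiral); H2O cis, ONO cis, OH trans.

5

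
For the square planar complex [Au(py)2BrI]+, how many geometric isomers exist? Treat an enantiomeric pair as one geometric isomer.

A square has two trans pairs of vertices; adjacent vertices are cis.
Working through the distinct placements yields 2 geometric isomers: py cis; py trans.

2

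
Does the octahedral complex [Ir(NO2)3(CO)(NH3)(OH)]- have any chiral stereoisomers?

yes

The distinct arrangements are (4 in all): NO2 mer (3 arrangements); NO2 fac (chiral).
One of these lacks any improper symmetry element and so occurs as an enantiomeric pair, giving 4 + 1 = 5 stereoisomers in total.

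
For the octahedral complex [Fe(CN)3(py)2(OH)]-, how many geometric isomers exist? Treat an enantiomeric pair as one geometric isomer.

3

An octahedron has six vertices in three trans pairs; every non-trans pair is cis.
Working through the distinct placements yields 3 geometric isomers: CN mer, py trans; CN mer, py cis; CN fac, py cis.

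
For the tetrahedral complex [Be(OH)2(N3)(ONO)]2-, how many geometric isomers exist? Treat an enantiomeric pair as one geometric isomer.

1

In a tetrahedral complex all four positions are equivalent and every pair of ligands is adjacent — there is no cis/trans distinction.
Only one geometric arrangement is possible.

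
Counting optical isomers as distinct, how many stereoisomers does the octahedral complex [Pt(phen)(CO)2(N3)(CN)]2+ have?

6

The six octahedral sites form three mutually perpendicular trans pairs.
Each phen is bidentate and must span two cis positions.
There are 4 geometric isomers: CO cis (3 arrangements, 2 chiral); CO trans.
Of these, 2 lack any improper symmetry element and so occur as enantiomeric pairs, giving 4 + 2 = 6 stereoisomers in total.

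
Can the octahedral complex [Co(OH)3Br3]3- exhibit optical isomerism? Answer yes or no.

no

There are 2 geometric isomers: OH mer; OH fac.
Each arrangement has an internal mirror plane or centre of symmetry, so none is chiral.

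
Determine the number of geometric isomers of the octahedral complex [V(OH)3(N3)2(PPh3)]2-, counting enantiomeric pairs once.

3

An octahedron has six vertices in three trans pairs; every non-trans pair is cis.
Working through the distinct placements yields 3 geometric isomers: OH mer, N3 trans; OH fac, N3 cis; OH mer, N3 cis.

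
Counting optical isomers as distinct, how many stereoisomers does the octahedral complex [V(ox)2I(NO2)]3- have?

3

Each ox is bidentate and must span two cis positions.
Systematic placement gives 2 geometric isomers: I and NO2 mutually trans; I and NO2 mutually cis (chiral).
One of these lacks any improper symmetry element and so occurs as an enantiomeric pair, giving 2 + 1 = 3 stereoisomers in total.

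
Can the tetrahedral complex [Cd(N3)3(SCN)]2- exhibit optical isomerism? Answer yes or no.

In a tetrahedral complex all four positions are equivalent and every pair of ligands is adjacent — there is no cis/trans distinction.
Only one geometric arrangement is possible.

no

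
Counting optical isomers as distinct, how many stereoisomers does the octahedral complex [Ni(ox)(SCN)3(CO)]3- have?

In an octahedral complex each vertex has one trans partner and four cis neighbours.
Each ox is bidentate and must span two cis positions.
Systematic placement gives 2 geometric isomers: SCN fac; SCN mer.
Each arrangement has an internal mirror plane or centre of symmetry, so none is chiral.

2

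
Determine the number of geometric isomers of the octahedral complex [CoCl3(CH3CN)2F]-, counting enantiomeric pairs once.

The six octahedral sites form three mutually perpendicular trans pairs.
There are 3 geometric isomers: Cl mer, CH3CN trans; Cl fac, CH3CN cis; Cl mer, CH3CN cis.

3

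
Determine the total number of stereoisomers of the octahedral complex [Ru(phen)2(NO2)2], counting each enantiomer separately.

3

In an octahedral complex each vertex has one trans partner and four cis neighbours.
Each phen is bidentate and must span two cis positions.
Systematic placement gives 2 geometric isomers: NO2 trans; NO2 cis (chiral).
One of these lacks any improper symmetry element and so occurs as an enantiomeric pair, giving 2 + 1 = 3 stereoisomers in total.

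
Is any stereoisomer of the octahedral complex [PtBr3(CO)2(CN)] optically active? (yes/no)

The six octahedral sites form three mutually perpendicular trans pairs.
Systematic placement gives 3 geometric isomers: Br mer, CO trans; Br mer, CO cis; Br fac, CO cis.
Each arrangement has an internal mirror plane or centre of symmetry, so none is chiral.

no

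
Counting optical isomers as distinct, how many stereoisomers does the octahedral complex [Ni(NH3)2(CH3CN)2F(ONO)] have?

8

In an octahedral complex each vertex has one trans partner and four cis neighbours.
There are 6 geometric isomers: NH3 cis, CH3CN trans; NH3 trans, CH3CN trans; NH3 cis, CH3CN cis (3 arrangements, 2 chiral); NH3 trans, CH3CN cis.
Of these, 2 lack any improper symmetry element and so occur as enantiomeric pairs, giving 6 + 2 = 8 stereoisomers in total.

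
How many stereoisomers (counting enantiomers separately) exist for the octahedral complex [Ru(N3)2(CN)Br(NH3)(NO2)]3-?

15

The six octahedral sites form three mutually perpendicular trans pairs.
Placing the ligands in turn and identifying arrangements related by rotation or reflection leaves 9 distinct geometric isomers.
Of these, 6 lack any improper symmetry element and so occur as enantiomeric pairs, giving 9 + 6 = 15 stereoisomers in total.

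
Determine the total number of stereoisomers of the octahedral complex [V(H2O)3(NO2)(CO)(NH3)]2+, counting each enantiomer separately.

In an octahedral complex each vertex has one trans partner and four cis neighbours.
Working through the distinct placements yields 4 geometric isomers: H2O mer (3 arrangements); H2O fac (chiral).
One of these lacks any improper symmetry element and so occurs as an enantiomeric pair, giving 4 + 1 = 5 stereoisomers in total.

5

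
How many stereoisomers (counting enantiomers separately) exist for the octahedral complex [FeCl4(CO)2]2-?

An octahedron has six vertices in three trans pairs; every non-trans pair is cis.
Systematic placement gives 2 geometric isomers: CO trans; CO cis.
Each arrangement has an internal mirror plane or centre of symmetry, so none is chiral.

2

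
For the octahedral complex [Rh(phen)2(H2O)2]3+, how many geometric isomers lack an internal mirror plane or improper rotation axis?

Each phen is bidentate and must span two cis positions.
There are 2 geometric isomers: H2O trans; H2O cis (chiral).
One of these lacks any improper symmetry element and so occurs as an enantiomeric pair, giving 2 + 1 = 3 stereoisomers in total.

1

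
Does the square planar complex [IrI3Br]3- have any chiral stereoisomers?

A square has two trans pairs of vertices; adjacent vertices are cis.
Only one geometric arrangement is possible.

no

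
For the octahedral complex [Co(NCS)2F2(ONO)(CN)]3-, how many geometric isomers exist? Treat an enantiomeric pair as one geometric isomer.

6

Systematic placement gives 6 geometric isomers: NCS cis, F cis (3 arrangements, 2 chiral); NCS trans, F cis; NCS cis, F trans; NCS trans, F trans.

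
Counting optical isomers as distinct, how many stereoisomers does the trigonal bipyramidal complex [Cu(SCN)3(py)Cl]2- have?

4

Working through the distinct placements yields 4 geometric isomers: py equatorial, Cl axial; py axial, Cl axial; py equatorial, Cl equatorial; py axial, Cl equatorial.
Each arrangement has an internal mirror plane or centre of symmetry, so none is chiral.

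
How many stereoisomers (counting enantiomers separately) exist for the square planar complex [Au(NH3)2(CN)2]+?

2

A square has two trans pairs of vertices; adjacent vertices are cis.
Systematic placement gives 2 geometric isomers: NH3 cis; NH3 trans.
Each arrangement has an internal mirror plane or centre of symmetry, so none is chiral.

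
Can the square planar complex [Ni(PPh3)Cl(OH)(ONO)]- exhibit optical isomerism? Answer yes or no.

no

Systematic placement gives 3 geometric isomers: (Cl/ONO trans, OH/PPh3 trans); (Cl/PPh3 trans, OH/ONO trans); (Cl/OH trans, ONO/PPh3 trans).
Each arrangement has an internal mirror plane or centre of symmetry, so none is chiral.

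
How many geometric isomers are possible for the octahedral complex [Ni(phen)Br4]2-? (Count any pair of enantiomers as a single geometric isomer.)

Each phen is bidentate and must span two cis positions.
Only one geometric arrangement is possible.

1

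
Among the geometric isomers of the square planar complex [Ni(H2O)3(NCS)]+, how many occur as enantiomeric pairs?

0

Only one geometric arrangement is possible.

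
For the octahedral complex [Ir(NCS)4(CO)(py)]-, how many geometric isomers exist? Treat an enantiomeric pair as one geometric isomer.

2

There are 2 geometric isomers: CO and py mutually cis; CO and py mutually trans.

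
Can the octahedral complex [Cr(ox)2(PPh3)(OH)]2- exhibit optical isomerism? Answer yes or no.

Each ox is bidentate and must span two cis positions.
Working through the distinct placements yields 2 geometric isomers: PPh3 and OH mutually trans; PPh3 and OH mutually cis (chiral).
One of these lacks any improper symmetry element and so occurs as an enantiomeric pair, giving 2 + 1 = 3 stereoisomers in total.

yes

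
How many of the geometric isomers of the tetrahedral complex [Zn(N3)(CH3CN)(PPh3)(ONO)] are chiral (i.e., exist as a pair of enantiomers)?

All four vertices of a tetrahedron are equivalent and mutually adjacent, so cis/trans isomerism cannot arise.
Only one geometric arrangement is possible; it has no improper symmetry element, so it exists as a pair of enantiomers (2 stereoisomers).

1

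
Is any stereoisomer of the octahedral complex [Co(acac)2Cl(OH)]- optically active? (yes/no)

yes

The six octahedral sites form three mutually perpendicular trans pairs.
Each acac is bidentate and must span two cis positions.
The distinct arrangements are (2 in all): Cl and OH mutually trans; Cl and OH mutually cis (chiral).
One of these lacks any improper symmetry element and so occurs as an enantiomeric pair, giving 2 + 1 = 3 stereoisomers in total.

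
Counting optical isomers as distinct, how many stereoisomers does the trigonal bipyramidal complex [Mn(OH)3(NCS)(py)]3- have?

4

There are 4 geometric isomers: NCS axial, py equatorial; NCS axial, py axial; NCS equatorial, py equatorial; NCS equatorial, py axial.
Each arrangement has an internal mirror plane or centre of symmetry, so none is chiral.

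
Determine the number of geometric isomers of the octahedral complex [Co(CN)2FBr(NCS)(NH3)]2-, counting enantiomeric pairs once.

9

In an octahedral complex each vertex has one trans partner and four cis neighbours.
Placing the ligands in turn and identifying arrangements related by rotation or reflection leaves 9 distinct geometric isomers.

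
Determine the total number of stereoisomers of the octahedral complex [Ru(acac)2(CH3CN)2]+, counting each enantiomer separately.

3

Each acac is bidentate and must span two cis positions.
There are 2 geometric isomers: CH3CN trans; CH3CN cis (chiral).
One of these lacks any improper symmetry element and so occurs as an enantiomeric pair, giving 2 + 1 = 3 stereoisomers in total.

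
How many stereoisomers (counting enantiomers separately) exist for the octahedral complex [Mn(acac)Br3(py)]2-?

2

Each acac is bidentate and must span two cis positions.
Working through the distinct placements yields 2 geometric isomers: Br mer; Br fac.
Each arrangement has an internal mirror plane or centre of symmetry, so none is chiral.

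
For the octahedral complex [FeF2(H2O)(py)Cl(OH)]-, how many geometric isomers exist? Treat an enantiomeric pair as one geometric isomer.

Placing the ligands in turn and identifying arrangements related by rotation or reflection leaves 9 distinct geometric isomers.

9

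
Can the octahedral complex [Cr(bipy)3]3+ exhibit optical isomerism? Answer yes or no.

Each bipy is bidentate and must span two cis positions.
Only one geometric arrangement is possible; it has no improper symmetry element, so it exists as a pair of enantiomers (2 stereoisomers).

yes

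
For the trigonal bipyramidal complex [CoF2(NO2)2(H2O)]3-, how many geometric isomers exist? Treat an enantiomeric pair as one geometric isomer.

Systematic enumeration (placing each ligand type in turn and discarding arrangements equivalent by rotation or reflection) gives 5 geometric isomers.

5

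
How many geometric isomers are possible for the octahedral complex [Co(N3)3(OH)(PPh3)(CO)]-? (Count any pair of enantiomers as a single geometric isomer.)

There are 4 geometric isomers: N3 mer (3 arrangements); N3 fac (chiral).

4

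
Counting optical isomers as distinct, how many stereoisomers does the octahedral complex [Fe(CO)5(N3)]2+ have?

1

An octahedron has six vertices in three trans pairs; every non-trans pair is cis.
Only one geometric arrangement is possible.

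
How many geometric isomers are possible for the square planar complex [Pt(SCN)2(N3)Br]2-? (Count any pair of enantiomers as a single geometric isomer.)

2

The distinct arrangements are (2 in all): SCN cis; SCN trans.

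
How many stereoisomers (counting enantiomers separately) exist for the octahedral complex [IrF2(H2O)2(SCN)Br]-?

8

In an octahedral complex each vertex has one trans partner and four cis neighbours.
Working through the distinct placements yields 6 geometric isomers: F cis, H2O cis (3 arrangements, 2 chiral); F cis, H2O trans; F trans, H2O cis; F trans, H2O trans.
Of these, 2 lack any improper symmetry element and so occur as enantiomeric pairs, giving 6 + 2 = 8 stereoisomers in total.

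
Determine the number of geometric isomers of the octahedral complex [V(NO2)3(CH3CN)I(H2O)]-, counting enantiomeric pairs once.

The six octahedral sites form three mutually perpendicular trans pairs.
Systematic placement gives 4 geometric isomers: NO2 mer (3 arrangements); NO2 fac (chiral).

4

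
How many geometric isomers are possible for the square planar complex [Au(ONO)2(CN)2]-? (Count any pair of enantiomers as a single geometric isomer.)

In a square planar complex each vertex has one trans partner and two cis neighbours.
Systematic placement gives 2 geometric isomers: ONO cis; ONO trans.

2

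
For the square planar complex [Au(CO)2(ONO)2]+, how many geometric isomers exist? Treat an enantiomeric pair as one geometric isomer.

A square has two trans pairs of vertices; adjacent vertices are cis.
The distinct arrangements are (2 in all): CO cis; CO trans.

2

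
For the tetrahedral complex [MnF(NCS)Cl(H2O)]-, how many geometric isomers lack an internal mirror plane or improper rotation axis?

1

In a tetrahedral complex all four positions are equivalent and every pair of ligands is adjacent — there is no cis/trans distinction.
Only one geometric arrangement is possible; it has no improper symmetry element, so it exists as a pair of enantiomers (2 stereoisomers).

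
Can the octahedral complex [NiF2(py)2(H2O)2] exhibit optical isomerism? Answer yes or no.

In an octahedral complex each vertex has one trans partner and four cis neighbours.
Systematic placement gives 5 geometric isomers: F trans, py trans, H2O trans; F trans, py cis, H2O cis; F cis, py trans, H2O cis; F cis, py cis, H2O cis (chiral); F cis, py cis, H2O trans.
One of these lacks any improper symmetry element and so occurs as an enantiomeric pair, giving 5 + 1 = 6 stereoisomers in total.

yes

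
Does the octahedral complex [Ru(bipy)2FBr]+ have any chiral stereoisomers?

yes

The six octahedral sites form three mutually perpendicular trans pairs.
Each bipy is bidentate and must span two cis positions.
Systematic placement gives 2 geometric isomers: F and Br mutually trans; F and Br mutually cis (chiral).
One of these lacks any improper symmetry element and so occurs as an enantiomeric pair, giving 2 + 1 = 3 stereoisomers in total.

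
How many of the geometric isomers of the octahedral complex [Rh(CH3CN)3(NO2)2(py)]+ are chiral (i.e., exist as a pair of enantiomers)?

The distinct arrangements are (3 in all): CH3CN mer, NO2 cis; CH3CN mer, NO2 trans; CH3CN fac, NO2 cis.
Each arrangement has an internal mirror plane or centre of symmetry, so none is chiral.

0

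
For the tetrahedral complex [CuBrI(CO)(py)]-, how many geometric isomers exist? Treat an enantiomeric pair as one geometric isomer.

1

All four vertices of a tetrahedron are equivalent and mutually adjacent, so cis/trans isomerism cannot arise.
Only one geometric arrangement is possible; it has no improper symmetry element, so it exists as a pair of enantiomers (2 stereoisomers).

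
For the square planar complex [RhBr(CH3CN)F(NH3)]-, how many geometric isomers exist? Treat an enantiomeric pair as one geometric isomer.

In a square planar complex each vertex has one trans partner and two cis neighbours.
Systematic placement gives 3 geometric isomers: (Br/F trans, CH3CN/NH3 trans); (Br/NH3 trans, CH3CN/F trans); (Br/CH3CN trans, F/NH3 trans).

3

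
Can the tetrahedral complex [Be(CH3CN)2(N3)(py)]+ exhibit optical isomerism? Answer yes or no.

no

In a tetrahedral complex all four positions are equivalent and every pair of ligands is adjacent — there is no cis/trans distinction.
Only one geometric arrangement is possible.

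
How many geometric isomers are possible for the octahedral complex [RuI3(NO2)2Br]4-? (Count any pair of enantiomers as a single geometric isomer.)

3

The six octahedral sites form three mutually perpendicular trans pairs.
There are 3 geometric isomers: I mer, NO2 trans; I fac, NO2 cis; I mer, NO2 cis.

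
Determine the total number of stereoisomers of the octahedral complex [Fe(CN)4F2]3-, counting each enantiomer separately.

2

An octahedron has six vertices in three trans pairs; every non-trans pair is cis.
The distinct arrangements are (2 in all): F trans; F cis.
Each arrangement has an internal mirror plane or centre of symmetry, so none is chiral.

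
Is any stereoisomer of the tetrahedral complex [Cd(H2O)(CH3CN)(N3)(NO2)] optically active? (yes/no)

yes

All four vertices of a tetrahedron are equivalent and mutually adjacent, so cis/trans isomerism cannot arise.
Only one geometric arrangement is possible; it has no improper symmetry element, so it exists as a pair of enantiomers (2 stereoisomers).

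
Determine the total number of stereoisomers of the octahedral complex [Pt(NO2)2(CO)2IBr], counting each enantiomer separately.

8

In an octahedral complex each vertex has one trans partner and four cis neighbours.
Working through the distinct placements yields 6 geometric isomers: NO2 trans, CO cis; NO2 cis, CO cis (3 arrangements, 2 chiral); NO2 trans, CO trans; NO2 cis, CO trans.
Of these, 2 lack any improper symmetry element and so occur as enantiomeric pairs, giving 6 + 2 = 8 stereoisomers in total.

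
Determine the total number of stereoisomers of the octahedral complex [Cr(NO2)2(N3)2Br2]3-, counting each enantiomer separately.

An octahedron has six vertices in three trans pairs; every non-trans pair is cis.
Working through the distinct placements yields 5 geometric isomers: NO2 trans, N3 trans, Br trans; NO2 cis, N3 cis, Br trans; NO2 trans, N3 cis, Br cis; NO2 cis, N3 cis, Br cis (chiral); NO2 cis, N3 trans, Br cis.
One of these lacks any improper symmetry element and so occurs as an enantiomeric pair, giving 5 + 1 = 6 stereoisomers in total.

6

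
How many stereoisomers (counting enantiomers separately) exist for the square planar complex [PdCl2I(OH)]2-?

A square has two trans pairs of vertices; adjacent vertices are cis.
Systematic placement gives 2 geometric isomers: Cl cis; Cl trans.
Each arrangement has an internal mirror plane or centre of symmetry, so none is chiral.

2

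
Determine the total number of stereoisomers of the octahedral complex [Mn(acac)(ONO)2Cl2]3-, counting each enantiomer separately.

In an octahedral complex each vertex has one trans partner and four cis neighbours.
Each acac is bidentate and must span two cis positions.
The distinct arrangements are (3 in all): ONO cis, Cl trans; ONO cis, Cl cis (chiral); ONO trans, Cl cis.
One of these lacks any improper symmetry element and so occurs as an enantiomeric pair, giving 3 + 1 = 4 stereoisomers in total.

4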